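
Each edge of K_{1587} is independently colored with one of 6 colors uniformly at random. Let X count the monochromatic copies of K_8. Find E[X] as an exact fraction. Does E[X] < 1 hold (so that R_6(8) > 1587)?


E[X] = C(1587, 8) · 6^{1 − 28} = 980438554550826798570 · 6^{−27} = 980438554550826798570/1023490369077469249536.
As a reduced fraction: E[X] = 54468808586157044365/56860576059859402752 ≈ 0.95794.
Is E[X] < 1? YES.
Since E[X] < 1, there exists a 6-coloring of K_{1587} with no monochromatic K_8; hence R_6(8) > 1587.

E[X] = 54468808586157044365/56860576059859402752 ≈ 0.95794; E[X] < 1, so R_6(8) > 1587.


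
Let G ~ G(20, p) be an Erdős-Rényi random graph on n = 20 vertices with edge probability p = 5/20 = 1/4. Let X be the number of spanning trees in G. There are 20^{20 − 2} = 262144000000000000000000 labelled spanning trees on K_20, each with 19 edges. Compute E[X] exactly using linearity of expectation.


K_20 has 20^{20 − 2} = 262144000000000000000000 labelled spanning trees.
For each such spanning tree H, let X_H = 1 if all 19 edges of H are present in G. Then P[X_H = 1] = p^{19} = (1/4)^{19} = 1/274877906944.
By linearity: E[X] = Σ_H E[X_H] = 262144000000000000000000 · p^{19} = 262144000000000000000000 · 1/274877906944 = 3814697265625/4.
Numerically: E[X] ≈ 9.537e+11.

E[X] = 262144000000000000000000 · (1/4)^{19} = 3814697265625/4 ≈ 9.537e+11.


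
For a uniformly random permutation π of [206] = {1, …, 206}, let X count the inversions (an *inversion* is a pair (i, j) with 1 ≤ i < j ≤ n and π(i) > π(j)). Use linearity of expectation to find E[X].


Write X = Σ X_I over the C(206, 2) = 21115 pairs i < j, with X_I the indicator of one inversion.
There are 21115 indicators.
For each fixed pair i < j, the values π(i) and π(j) are two distinct elements of {1, …, 206} in uniformly random order; by symmetry P[π(i) > π(j)] = 1/2.
By linearity: E[X] = 21115 · (1/2) = C(206, 2) · (1/2) = 21115/2 = 21115/2 ≈ 10557.500000.

E[X] = 21115/2 = 10557.500000.


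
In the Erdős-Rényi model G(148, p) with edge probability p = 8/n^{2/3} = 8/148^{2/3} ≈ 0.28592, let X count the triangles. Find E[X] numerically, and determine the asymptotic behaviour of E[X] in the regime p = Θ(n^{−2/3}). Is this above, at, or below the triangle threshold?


Number of potential triangles: C(148, 3) = 529396.
Each occurs with probability p³ ≈ (0.28592)³ ≈ 2.3374726e-02.
By linearity: E[X] = C(148, 3)·p³ ≈ 529396 · 2.3374726e-02 ≈ 12374.48649.
Since α = 2/3 < 1, p = c/n^{2/3} ≫ 1/n is above the triangle threshold p ~ 1/n. Asymptotically E[X] ~ (c³/6)·n^{3(1−α)} = (8³/6)·n^{1} → ∞; triangles are abundant w.h.p.

E[X] ≈ 12374.48649; in regime p = Θ(1/n^{2/3}) E[X] diverges (above the triangle threshold p ~ 1/n).


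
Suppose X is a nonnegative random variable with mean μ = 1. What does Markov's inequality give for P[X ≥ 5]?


μ = E[X] = 1, a = 5.
Markov: P[X ≥ 5] ≤ μ/a = (1)/5 = 1/5.
Numerically: ≈ 0.2000.
(Since a = 5 > μ = 1.0000, the bound 1/5 is < 1 and informative.)

P[X ≥ 5] ≤ 1/5 ≈ 0.2000.


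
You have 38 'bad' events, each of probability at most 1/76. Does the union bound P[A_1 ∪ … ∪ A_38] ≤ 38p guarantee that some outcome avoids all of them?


Union bound: P[∪_{i=1}^{38} A_i] ≤ Σ_i P[A_i] ≤ 38·p = 38·(1/76) = 1/2.
Numerically: 1/2 ≈ 0.5000.
Is 1/2 < 1? YES.
Since P[∪ A_i] ≤ 1/2 < 1, the complement has P[∩ A_i^c] ≥ 1 − 1/2 = 1/2 > 0, so some outcome avoids every A_i.

38·p = 1/2 ≈ 0.5000; existence CERTIFIED by the union bound.


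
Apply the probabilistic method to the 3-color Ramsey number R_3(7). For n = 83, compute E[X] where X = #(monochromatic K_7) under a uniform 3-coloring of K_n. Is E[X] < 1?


E[X] = C(83, 7) · 3^{1 − 21} = 4151918628 · 3^{−20} = 4151918628/3486784401.
As a reduced fraction: E[X] = 153774764/129140163 ≈ 1.1907586.
Is E[X] < 1? NO.
Since E[X] ≥ 1, the first-moment bound is inconclusive at n = 83; it does NOT by itself certify R_3(7) > 83.

E[X] = 153774764/129140163 ≈ 1.1907586; E[X] ≥ 1; first-moment method inconclusive here.


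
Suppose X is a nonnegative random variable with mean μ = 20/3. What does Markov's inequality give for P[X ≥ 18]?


μ = E[X] = 20/3, a = 18.
Markov: P[X ≥ 18] ≤ μ/a = (20/3)/18 = 10/27.
Numerically: ≈ 0.370.
(Since a = 18 > μ = 6.667, the bound 10/27 is < 1 and informative.)

P[X ≥ 18] ≤ 10/27 ≈ 0.370.


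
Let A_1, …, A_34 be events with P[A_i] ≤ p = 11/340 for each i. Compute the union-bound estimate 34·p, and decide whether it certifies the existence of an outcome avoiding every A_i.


Union bound: P[∪_{i=1}^{34} A_i] ≤ Σ_i P[A_i] ≤ 34·p = 34·(11/340) = 11/10.
Numerically: 11/10 ≈ 1.100.
Is 11/10 < 1? NO.
Since the bound 11/10 is ≥ 1, the union bound is uninformative here; it does NOT by itself certify existence.

34·p = 11/10 ≈ 1.100; existence NOT certified by the union bound.


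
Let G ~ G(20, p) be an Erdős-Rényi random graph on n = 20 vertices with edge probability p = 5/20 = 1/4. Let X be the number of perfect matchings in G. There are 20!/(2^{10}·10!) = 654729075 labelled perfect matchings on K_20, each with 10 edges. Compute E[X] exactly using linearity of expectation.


K_20 has 20!/(2^{10}·10!) = 654729075 labelled perfect matchings.
For each such perfect matching H, let X_H = 1 if all 10 edges of H are present in G. Then P[X_H = 1] = p^{10} = (1/4)^{10} = 1/1048576.
Summing the indicators: E[X] = Σ_H E[X_H] = 654729075 · p^{10} = 654729075 · 1/1048576 = 654729075/1048576.
Numerically: E[X] ≈ 624.398.

E[X] = 654729075 · (1/4)^{10} = 654729075/1048576 ≈ 624.398.


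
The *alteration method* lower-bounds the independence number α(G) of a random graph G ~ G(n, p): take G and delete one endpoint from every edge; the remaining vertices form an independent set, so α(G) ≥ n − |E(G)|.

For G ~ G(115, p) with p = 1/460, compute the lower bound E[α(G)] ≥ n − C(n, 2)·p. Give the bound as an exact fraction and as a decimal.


E[|E(G)|] = C(115, 2)·p = 6555 · (1/460) = 57/4.
E[α(G)] ≥ n − E[|E(G)|] = 115 − 57/4 = 403/4.
Numerically: ≈ 100.75000.
(This is only a lower bound; the true E[α(G)] may be larger.)

E[α(G)] ≥ 403/4 ≈ 100.75000.


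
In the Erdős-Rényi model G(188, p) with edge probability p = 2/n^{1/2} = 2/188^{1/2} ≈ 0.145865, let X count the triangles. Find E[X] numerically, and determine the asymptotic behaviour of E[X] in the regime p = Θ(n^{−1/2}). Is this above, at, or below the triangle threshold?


Number of potential triangles: C(188, 3) = 1089836.
Each occurs with probability p³ ≈ (0.145865)³ ≈ 3.10351046e-03.
By linearity: E[X] = C(188, 3)·p³ ≈ 1089836 · 3.10351046e-03 ≈ 3382.317423.
Since α = 1/2 < 1, p = c/n^{1/2} ≫ 1/n is above the triangle threshold p ~ 1/n. Asymptotically E[X] ~ (c³/6)·n^{3(1−α)} = (2³/6)·n^{1.5} → ∞; triangles are abundant w.h.p.

E[X] ≈ 3382.317423; in regime p = Θ(1/n^{1/2}) E[X] diverges (above the triangle threshold p ~ 1/n).


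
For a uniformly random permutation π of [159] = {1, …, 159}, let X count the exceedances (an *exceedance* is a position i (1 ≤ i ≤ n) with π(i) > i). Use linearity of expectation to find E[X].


Write X = Σ_{i=1}^{159} X_i, where X_i = 1_{π(i) > i}.
For each fixed i, π(i) is uniform over {1, …, 159} (marginal of a uniform permutation), so P[π(i) > i] = (n − i)/n. Summing: Σ_{i=1}^{159} (n − i)/n = (0 + 1 + … + 158)/159 = 159(159 − 1)/(2·159) = (159 − 1)/2.
Hence E[X] = Σ_{i=1}^{159} (159 − i)/159 = 79 ≈ 79.0000.

E[X] = 79 = 79.0000.


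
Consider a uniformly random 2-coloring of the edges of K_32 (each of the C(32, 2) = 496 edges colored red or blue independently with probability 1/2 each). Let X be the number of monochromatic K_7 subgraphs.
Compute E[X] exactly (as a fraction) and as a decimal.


Let X = Σ_S X_S over the C(32, 7) = 3365856 subsets S of size 7, where X_S = 1 if the K_7 on S is monochromatic.
For a fixed S, the K_7 on S has C(7, 2) = 21 edges. P[all 21 edges red] = (1/2)^21, and likewise for blue, so P[monochromatic] = 2·(1/2)^21 = 2^{1 − 21} = 1/1048576.
Summing: E[X] = C(32, 7) · 2^{1 − 21} = 3365856 · 1/1048576 = 105183/32768.
Numerically: E[X] ≈ 3.20993.

E[X] = C(32,7)·2^(1−C(7,2)) = 105183/32768 ≈ 3.20993.


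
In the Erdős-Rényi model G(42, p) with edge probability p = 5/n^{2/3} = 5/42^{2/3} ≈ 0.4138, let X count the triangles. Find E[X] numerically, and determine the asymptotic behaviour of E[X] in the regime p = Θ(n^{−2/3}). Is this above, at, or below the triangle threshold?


Number of potential triangles: C(42, 3) = 11480.
Each occurs with probability p³ ≈ (0.4138)³ ≈ 7.086168e-02.
By linearity: E[X] = C(42, 3)·p³ ≈ 11480 · 7.086168e-02 ≈ 813.4921.
Since α = 2/3 < 1, p = c/n^{2/3} ≫ 1/n is above the triangle threshold p ~ 1/n. Asymptotically E[X] ~ (c³/6)·n^{3(1−α)} = (5³/6)·n^{1} → ∞; triangles are abundant w.h.p.

E[X] ≈ 813.4921; in regime p = Θ(1/n^{2/3}) E[X] diverges (above the triangle threshold p ~ 1/n).


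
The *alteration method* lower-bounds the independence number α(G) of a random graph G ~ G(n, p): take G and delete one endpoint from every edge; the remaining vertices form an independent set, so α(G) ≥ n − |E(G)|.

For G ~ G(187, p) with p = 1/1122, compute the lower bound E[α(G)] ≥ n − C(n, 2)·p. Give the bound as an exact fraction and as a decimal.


E[|E(G)|] = C(187, 2)·p = 17391 · (1/1122) = 31/2.
E[α(G)] ≥ n − E[|E(G)|] = 187 − 31/2 = 343/2.
Numerically: ≈ 171.500.
(This is only a lower bound; the true E[α(G)] may be larger.)

E[α(G)] ≥ 343/2 ≈ 171.500.


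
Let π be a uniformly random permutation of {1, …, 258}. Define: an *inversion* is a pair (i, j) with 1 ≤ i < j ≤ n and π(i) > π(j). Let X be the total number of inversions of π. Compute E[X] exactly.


Write X = Σ X_I over the C(258, 2) = 33153 pairs i < j, with X_I the indicator of one inversion.
There are 33153 indicators.
For each fixed pair i < j, the values π(i) and π(j) are two distinct elements of {1, …, 258} in uniformly random order; by symmetry P[π(i) > π(j)] = 1/2.
By linearity: E[X] = 33153 · (1/2) = C(258, 2) · (1/2) = 33153/2 = 33153/2 ≈ 16576.5000.

E[X] = 33153/2 = 16576.5000.


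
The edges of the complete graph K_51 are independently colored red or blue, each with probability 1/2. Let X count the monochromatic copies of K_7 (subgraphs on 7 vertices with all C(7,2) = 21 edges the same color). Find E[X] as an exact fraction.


Let X = Σ_S X_S over the C(51, 7) = 115775100 subsets S of size 7, where X_S = 1 if the K_7 on S is monochromatic.
For a fixed S, the K_7 on S has C(7, 2) = 21 edges. P[all 21 edges red] = (1/2)^21, and likewise for blue, so P[monochromatic] = 2·(1/2)^21 = 2^{1 − 21} = 1/1048576.
By linearity: E[X] = C(51, 7) · 2^{1 − 21} = 115775100 · 1/1048576 = 28943775/262144.
Numerically: E[X] ≈ 110.4117.

E[X] = C(51,7)·2^(1−C(7,2)) = 28943775/262144 ≈ 110.4117.


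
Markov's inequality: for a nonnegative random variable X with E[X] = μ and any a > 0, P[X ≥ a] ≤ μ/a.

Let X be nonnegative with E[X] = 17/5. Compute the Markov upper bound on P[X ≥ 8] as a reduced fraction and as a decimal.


μ = E[X] = 17/5, a = 8.
Markov: P[X ≥ 8] ≤ μ/a = (17/5)/8 = 17/40.
Numerically: ≈ 0.425000.
(Since a = 8 > μ = 3.400000, the bound 17/40 is < 1 and informative.)

P[X ≥ 8] ≤ 17/40 ≈ 0.425000.


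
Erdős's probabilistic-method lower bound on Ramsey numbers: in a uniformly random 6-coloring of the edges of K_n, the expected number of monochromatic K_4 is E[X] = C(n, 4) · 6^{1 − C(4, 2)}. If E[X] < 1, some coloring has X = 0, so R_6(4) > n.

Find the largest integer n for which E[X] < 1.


We need C(n, 4) · 6^{1 − 6} < 1, i.e. C(n, 4) < 6^{6 − 1} = 7776.
Check values of n near the boundary:
  n = 21: C(21, 4) = 5985; 5985 < 7776? YES
  n = 22: C(22, 4) = 7315; 7315 < 7776? YES
  n = 23: C(23, 4) = 8855; 8855 < 7776? NO
  n = 24: C(24, 4) = 10626; 10626 < 7776? NO
The largest n with C(n, 4) < 7776 is n = 22 (where E[X] = 7315/7776 ≈ 0.940715). Hence R_6(4) > 22, i.e. R_6(4) ≥ 23.

Largest n = 22; hence R_6(4) > 22.


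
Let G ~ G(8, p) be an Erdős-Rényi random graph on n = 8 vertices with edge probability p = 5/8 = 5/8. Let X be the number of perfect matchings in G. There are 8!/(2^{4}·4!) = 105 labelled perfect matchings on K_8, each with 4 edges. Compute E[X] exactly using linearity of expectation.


K_8 has 8!/(2^{4}·4!) = 105 labelled perfect matchings.
For each such perfect matching H, let X_H = 1 if all 4 edges of H are present in G. Then P[X_H = 1] = p^{4} = (5/8)^{4} = 625/4096.
By linearity: E[X] = Σ_H E[X_H] = 105 · p^{4} = 105 · 625/4096 = 65625/4096.
Numerically: E[X] ≈ 16.02.

E[X] = 105 · (5/8)^{4} = 65625/4096 ≈ 16.02.


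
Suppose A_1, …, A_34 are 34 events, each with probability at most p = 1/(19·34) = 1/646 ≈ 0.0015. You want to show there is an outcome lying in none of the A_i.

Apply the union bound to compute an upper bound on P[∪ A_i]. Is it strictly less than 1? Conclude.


Union bound: P[∪_{i=1}^{34} A_i] ≤ Σ_i P[A_i] ≤ 34·p = 34·(1/646) = 1/19.
Numerically: 1/19 ≈ 0.0526.
Is 1/19 < 1? YES.
Since P[∪ A_i] ≤ 1/19 < 1, the complement has P[∩ A_i^c] ≥ 1 − 1/19 = 18/19 > 0, so some outcome avoids every A_i.

34·p = 1/19 ≈ 0.0526; existence CERTIFIED by the union bound.


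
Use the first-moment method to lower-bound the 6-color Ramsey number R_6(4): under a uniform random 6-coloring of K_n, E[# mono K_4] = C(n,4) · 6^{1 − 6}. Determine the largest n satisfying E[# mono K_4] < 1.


We need C(n, 4) · 6^{1 − 6} < 1, i.e. C(n, 4) < 6^{6 − 1} = 7776.
Check values of n near the boundary:
  n = 20: C(20, 4) = 4845; 4845 < 7776? YES
  n = 21: C(21, 4) = 5985; 5985 < 7776? YES
  n = 22: C(22, 4) = 7315; 7315 < 7776? YES
  n = 23: C(23, 4) = 8855; 8855 < 7776? NO
  n = 24: C(24, 4) = 10626; 10626 < 7776? NO
The largest n with C(n, 4) < 7776 is n = 22 (where E[X] = 7315/7776 ≈ 0.9407). Hence R_6(4) > 22, i.e. R_6(4) ≥ 23.

Largest n = 22; hence R_6(4) > 22.


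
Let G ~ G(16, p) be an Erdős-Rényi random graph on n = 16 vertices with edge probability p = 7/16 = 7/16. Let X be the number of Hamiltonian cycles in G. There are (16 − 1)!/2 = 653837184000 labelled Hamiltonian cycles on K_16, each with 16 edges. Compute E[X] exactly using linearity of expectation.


K_16 has (16 − 1)!/2 = 653837184000 labelled Hamiltonian cycles.
For each such Hamiltonian cycle H, let X_H = 1 if all 16 edges of H are present in G. Then P[X_H = 1] = p^{16} = (7/16)^{16} = 33232930569601/18446744073709551616.
By linearity: E[X] = Σ_H E[X_H] = 653837184000 · p^{16} = 653837184000 · 33232930569601/18446744073709551616 = 21219654042671322112875/18014398509481984.
Numerically: E[X] ≈ 1.178e+06.

E[X] = 653837184000 · (7/16)^{16} = 21219654042671322112875/18014398509481984 ≈ 1.178e+06.


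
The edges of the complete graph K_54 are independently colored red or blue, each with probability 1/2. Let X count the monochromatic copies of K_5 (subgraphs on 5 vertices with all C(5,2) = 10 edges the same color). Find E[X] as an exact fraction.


Let X = Σ_S X_S over the C(54, 5) = 3162510 subsets S of size 5, where X_S = 1 if the K_5 on S is monochromatic.
For a fixed S, the K_5 on S has C(5, 2) = 10 edges. P[all 10 edges red] = (1/2)^10, and likewise for blue, so P[monochromatic] = 2·(1/2)^10 = 2^{1 − 10} = 1/512.
By linearity of expectation: E[X] = C(54, 5) · 2^{1 − 10} = 3162510 · 1/512 = 1581255/256.
Numerically: E[X] ≈ 6176.777.

E[X] = C(54,5)·2^(1−C(5,2)) = 1581255/256 ≈ 6176.777.


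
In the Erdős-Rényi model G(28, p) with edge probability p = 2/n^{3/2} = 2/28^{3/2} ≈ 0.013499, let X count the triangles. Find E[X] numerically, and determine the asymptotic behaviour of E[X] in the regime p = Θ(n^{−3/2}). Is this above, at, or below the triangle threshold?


Number of potential triangles: C(28, 3) = 3276.
Each occurs with probability p³ ≈ (0.013499)³ ≈ 2.4596813e-06.
By linearity: E[X] = C(28, 3)·p³ ≈ 3276 · 2.4596813e-06 ≈ 0.00806.
Since α = 3/2 > 1, p = c/n^{3/2} = o(1/n) is below the triangle threshold p ~ 1/n. Asymptotically E[X] ~ (c³/6)·n^{3(1−α)} = (2³/6)·n^{-1.5} → 0, so by Markov's inequality G has no triangles w.h.p.

E[X] ≈ 0.00806; in regime p = Θ(1/n^{3/2}) E[X] tends to 0 (below the triangle threshold p ~ 1/n).


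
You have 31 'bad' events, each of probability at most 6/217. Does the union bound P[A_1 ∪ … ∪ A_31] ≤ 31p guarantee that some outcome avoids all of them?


Union bound: P[∪_{i=1}^{31} A_i] ≤ Σ_i P[A_i] ≤ 31·p = 31·(6/217) = 6/7.
Numerically: 6/7 ≈ 0.857.
Is 6/7 < 1? YES.
Since P[∪ A_i] ≤ 6/7 < 1, the complement has P[∩ A_i^c] ≥ 1 − 6/7 = 1/7 > 0, so some outcome avoids every A_i.

31·p = 6/7 ≈ 0.857; existence CERTIFIED by the union bound.


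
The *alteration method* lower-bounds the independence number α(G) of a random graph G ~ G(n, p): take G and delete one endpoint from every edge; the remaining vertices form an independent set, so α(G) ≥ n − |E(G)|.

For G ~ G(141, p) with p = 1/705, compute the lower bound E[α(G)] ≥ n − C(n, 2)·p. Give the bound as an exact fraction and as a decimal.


E[|E(G)|] = C(141, 2)·p = 9870 · (1/705) = 14.
E[α(G)] ≥ n − E[|E(G)|] = 141 − 14 = 127.
Numerically: ≈ 127.00000.
(This is only a lower bound; the true E[α(G)] may be larger.)

E[α(G)] ≥ 127 ≈ 127.00000.


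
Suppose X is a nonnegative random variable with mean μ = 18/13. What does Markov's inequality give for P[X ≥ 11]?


μ = E[X] = 18/13, a = 11.
Markov: P[X ≥ 11] ≤ μ/a = (18/13)/11 = 18/143.
Numerically: ≈ 0.12587.
(Since a = 11 > μ = 1.38462, the bound 18/143 is < 1 and informative.)

P[X ≥ 11] ≤ 18/143 ≈ 0.12587.


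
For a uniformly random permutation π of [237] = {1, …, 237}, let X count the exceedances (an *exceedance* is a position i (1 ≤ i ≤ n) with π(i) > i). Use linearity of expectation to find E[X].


Write X = Σ_{i=1}^{237} X_i, where X_i = 1_{π(i) > i}.
For each fixed i, π(i) is uniform over {1, …, 237} (marginal of a uniform permutation), so P[π(i) > i] = (n − i)/n. Summing: Σ_{i=1}^{237} (n − i)/n = (0 + 1 + … + 236)/237 = 237(237 − 1)/(2·237) = (237 − 1)/2.
Hence E[X] = Σ_{i=1}^{237} (237 − i)/237 = 118 ≈ 118.0000.

E[X] = 118 = 118.0000.


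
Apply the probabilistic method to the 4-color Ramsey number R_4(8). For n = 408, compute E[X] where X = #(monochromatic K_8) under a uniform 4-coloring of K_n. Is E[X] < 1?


E[X] = C(408, 8) · 4^{1 − 28} = 17773458424095231 · 4^{−27} = 17773458424095231/18014398509481984.
As a reduced fraction: E[X] = 17773458424095231/18014398509481984 ≈ 0.9866251.
Is E[X] < 1? YES.
Since E[X] < 1, there exists a 4-coloring of K_{408} with no monochromatic K_8; hence R_4(8) > 408.

E[X] = 17773458424095231/18014398509481984 ≈ 0.9866251; E[X] < 1, so R_4(8) > 408.


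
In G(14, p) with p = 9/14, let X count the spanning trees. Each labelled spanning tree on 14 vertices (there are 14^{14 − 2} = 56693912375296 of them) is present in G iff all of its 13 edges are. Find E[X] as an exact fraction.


K_14 has 14^{14 − 2} = 56693912375296 labelled spanning trees.
For each such spanning tree H, let X_H = 1 if all 13 edges of H are present in G. Then P[X_H = 1] = p^{13} = (9/14)^{13} = 2541865828329/793714773254144.
By linearity: E[X] = Σ_H E[X_H] = 56693912375296 · p^{13} = 56693912375296 · 2541865828329/793714773254144 = 2541865828329/14.
Numerically: E[X] ≈ 1.81562e+11.

E[X] = 56693912375296 · (9/14)^{13} = 2541865828329/14 ≈ 1.81562e+11.


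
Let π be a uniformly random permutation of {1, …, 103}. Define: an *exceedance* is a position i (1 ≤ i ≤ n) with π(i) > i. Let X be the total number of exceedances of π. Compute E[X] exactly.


Write X = Σ_{i=1}^{103} X_i, where X_i = 1_{π(i) > i}.
For each fixed i, π(i) is uniform over {1, …, 103} (marginal of a uniform permutation), so P[π(i) > i] = (n − i)/n. Summing: Σ_{i=1}^{103} (n − i)/n = (0 + 1 + … + 102)/103 = 103(103 − 1)/(2·103) = (103 − 1)/2.
Hence E[X] = Σ_{i=1}^{103} (103 − i)/103 = 51 ≈ 51.0000.

E[X] = 51 = 51.0000.


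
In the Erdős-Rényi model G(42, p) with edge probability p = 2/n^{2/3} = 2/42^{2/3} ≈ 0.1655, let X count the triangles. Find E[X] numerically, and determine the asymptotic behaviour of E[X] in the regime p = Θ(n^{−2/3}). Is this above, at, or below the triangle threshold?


Number of potential triangles: C(42, 3) = 11480.
Each occurs with probability p³ ≈ (0.1655)³ ≈ 4.535147e-03.
By linearity: E[X] = C(42, 3)·p³ ≈ 11480 · 4.535147e-03 ≈ 52.0635.
Since α = 2/3 < 1, p = c/n^{2/3} ≫ 1/n is above the triangle threshold p ~ 1/n. Asymptotically E[X] ~ (c³/6)·n^{3(1−α)} = (2³/6)·n^{1} → ∞; triangles are abundant w.h.p.

E[X] ≈ 52.0635; in regime p = Θ(1/n^{2/3}) E[X] diverges (above the triangle threshold p ~ 1/n).


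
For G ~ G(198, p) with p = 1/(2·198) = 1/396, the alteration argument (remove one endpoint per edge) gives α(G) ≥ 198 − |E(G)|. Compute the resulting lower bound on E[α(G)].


E[|E(G)|] = C(198, 2)·p = 19503 · (1/396) = 197/4.
E[α(G)] ≥ n − E[|E(G)|] = 198 − 197/4 = 595/4.
Numerically: ≈ 148.75000.
(This is only a lower bound; the true E[α(G)] may be larger.)

E[α(G)] ≥ 595/4 ≈ 148.75000.


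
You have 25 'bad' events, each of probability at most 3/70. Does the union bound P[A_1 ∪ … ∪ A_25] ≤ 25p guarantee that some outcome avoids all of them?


Union bound: P[∪_{i=1}^{25} A_i] ≤ Σ_i P[A_i] ≤ 25·p = 25·(3/70) = 15/14.
Numerically: 15/14 ≈ 1.0714286.
Is 15/14 < 1? NO.
Since the bound 15/14 is ≥ 1, the union bound is uninformative here; it does NOT by itself certify existence.

25·p = 15/14 ≈ 1.0714286; existence NOT certified by the union bound.


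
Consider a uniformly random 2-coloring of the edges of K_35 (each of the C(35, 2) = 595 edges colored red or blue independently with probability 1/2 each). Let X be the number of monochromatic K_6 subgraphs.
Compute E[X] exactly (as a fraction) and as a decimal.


Let X = Σ_S X_S over the C(35, 6) = 1623160 subsets S of size 6, where X_S = 1 if the K_6 on S is monochromatic.
For a fixed S, the K_6 on S has C(6, 2) = 15 edges. P[all 15 edges red] = (1/2)^15, and likewise for blue, so P[monochromatic] = 2·(1/2)^15 = 2^{1 − 15} = 1/16384.
Summing: E[X] = C(35, 6) · 2^{1 − 15} = 1623160 · 1/16384 = 202895/2048.
Numerically: E[X] ≈ 99.070.

E[X] = C(35,6)·2^(1−C(6,2)) = 202895/2048 ≈ 99.070.


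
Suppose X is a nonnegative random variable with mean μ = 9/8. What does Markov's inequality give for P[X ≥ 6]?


μ = E[X] = 9/8, a = 6.
Markov: P[X ≥ 6] ≤ μ/a = (9/8)/6 = 3/16.
Numerically: ≈ 0.18750.
(Since a = 6 > μ = 1.12500, the bound 3/16 is < 1 and informative.)

P[X ≥ 6] ≤ 3/16 ≈ 0.18750.


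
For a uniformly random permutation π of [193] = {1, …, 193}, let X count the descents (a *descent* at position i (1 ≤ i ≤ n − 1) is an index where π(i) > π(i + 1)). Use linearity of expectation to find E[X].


Write X = Σ X_I over i = 1, …, 192, with X_I the indicator of one descent.
There are 192 indicators.
For each fixed i, the pair (π(i), π(i+1)) is a uniformly random ordered pair of distinct values from {1, …, 193}; by symmetry P[π(i) > π(i+1)] = 1/2.
By linearity: E[X] = 192 · (1/2) = (193 − 1) · (1/2) = 96 ≈ 96.000000.

E[X] = 96 = 96.000000.


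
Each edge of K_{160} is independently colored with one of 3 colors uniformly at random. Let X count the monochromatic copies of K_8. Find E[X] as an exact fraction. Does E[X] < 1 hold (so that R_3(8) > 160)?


E[X] = C(160, 8) · 3^{1 − 28} = 8917061687820 · 3^{−27} = 8917061687820/7625597484987.
As a reduced fraction: E[X] = 990784631980/847288609443 ≈ 1.169.
Is E[X] < 1? NO.
Since E[X] ≥ 1, the first-moment bound is inconclusive at n = 160; it does NOT by itself certify R_3(8) > 160.

E[X] = 990784631980/847288609443 ≈ 1.169; E[X] ≥ 1; first-moment method inconclusive here.


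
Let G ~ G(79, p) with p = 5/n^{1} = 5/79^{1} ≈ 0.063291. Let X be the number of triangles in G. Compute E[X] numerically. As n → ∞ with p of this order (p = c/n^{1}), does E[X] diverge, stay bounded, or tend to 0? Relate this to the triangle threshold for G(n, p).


Number of potential triangles: C(79, 3) = 79079.
Each occurs with probability p³ ≈ (0.063291)³ ≈ 2.5352964e-04.
By linearity: E[X] = C(79, 3)·p³ ≈ 79079 · 2.5352964e-04 ≈ 20.04887.
Here α = 1, so p = 5/n is exactly at the triangle threshold p ~ 1/n. Asymptotically E[X] → c³/6 = 5³/6 = 125/6 ≈ 20.83333, a bounded constant. In this regime the triangle count is asymptotically Poisson(c³/6).

E[X] ≈ 20.04887; in regime p = Θ(1/n^{1}) E[X] stays bounded (at the triangle threshold p ~ 1/n).


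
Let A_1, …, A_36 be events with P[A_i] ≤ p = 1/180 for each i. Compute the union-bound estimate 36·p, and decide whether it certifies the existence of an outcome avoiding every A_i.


Union bound: P[∪_{i=1}^{36} A_i] ≤ Σ_i P[A_i] ≤ 36·p = 36·(1/180) = 1/5.
Numerically: 1/5 ≈ 0.2000.
Is 1/5 < 1? YES.
Since P[∪ A_i] ≤ 1/5 < 1, the complement has P[∩ A_i^c] ≥ 1 − 1/5 = 4/5 > 0, so some outcome avoids every A_i.

36·p = 1/5 ≈ 0.2000; existence CERTIFIED by the union bound.


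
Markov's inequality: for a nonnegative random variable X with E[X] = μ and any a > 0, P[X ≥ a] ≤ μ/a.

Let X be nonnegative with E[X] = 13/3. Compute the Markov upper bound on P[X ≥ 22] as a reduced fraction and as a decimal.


μ = E[X] = 13/3, a = 22.
Markov: P[X ≥ 22] ≤ μ/a = (13/3)/22 = 13/66.
Numerically: ≈ 0.19697.
(Since a = 22 > μ = 4.33333, the bound 13/66 is < 1 and informative.)

P[X ≥ 22] ≤ 13/66 ≈ 0.19697.


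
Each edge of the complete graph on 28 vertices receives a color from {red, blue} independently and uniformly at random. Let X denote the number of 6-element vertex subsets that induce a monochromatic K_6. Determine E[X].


Let X = Σ_S X_S over the C(28, 6) = 376740 subsets S of size 6, where X_S = 1 if the K_6 on S is monochromatic.
For a fixed S, the K_6 on S has C(6, 2) = 15 edges. P[all 15 edges red] = (1/2)^15, and likewise for blue, so P[monochromatic] = 2·(1/2)^15 = 2^{1 − 15} = 1/16384.
Summing: E[X] = C(28, 6) · 2^{1 − 15} = 376740 · 1/16384 = 94185/4096.
Numerically: E[X] ≈ 22.994385.

E[X] = C(28,6)·2^(1−C(6,2)) = 94185/4096 ≈ 22.994385.


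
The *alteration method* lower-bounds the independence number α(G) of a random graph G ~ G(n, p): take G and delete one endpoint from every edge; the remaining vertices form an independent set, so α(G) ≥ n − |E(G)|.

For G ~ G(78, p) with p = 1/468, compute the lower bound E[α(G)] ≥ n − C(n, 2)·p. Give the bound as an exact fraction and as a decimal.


E[|E(G)|] = C(78, 2)·p = 3003 · (1/468) = 77/12.
E[α(G)] ≥ n − E[|E(G)|] = 78 − 77/12 = 859/12.
Numerically: ≈ 71.583.
(This is only a lower bound; the true E[α(G)] may be larger.)

E[α(G)] ≥ 859/12 ≈ 71.583.


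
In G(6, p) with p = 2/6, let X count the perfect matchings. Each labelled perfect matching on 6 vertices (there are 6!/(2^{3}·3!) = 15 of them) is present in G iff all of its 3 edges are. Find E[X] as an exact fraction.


K_6 has 6!/(2^{3}·3!) = 15 labelled perfect matchings.
For each such perfect matching H, let X_H = 1 if all 3 edges of H are present in G. Then P[X_H = 1] = p^{3} = (1/3)^{3} = 1/27.
Summing the indicators: E[X] = Σ_H E[X_H] = 15 · p^{3} = 15 · 1/27 = 5/9.
Numerically: E[X] ≈ 0.555556.

E[X] = 15 · (1/3)^{3} = 5/9 ≈ 0.555556.


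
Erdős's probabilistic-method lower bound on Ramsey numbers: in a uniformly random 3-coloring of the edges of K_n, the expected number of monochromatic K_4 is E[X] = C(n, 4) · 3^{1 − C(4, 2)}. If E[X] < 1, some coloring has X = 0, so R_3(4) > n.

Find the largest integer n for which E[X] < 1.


We need C(n, 4) · 3^{1 − 6} < 1, i.e. C(n, 4) < 3^{6 − 1} = 243.
Check values of n near the boundary:
  n = 5: C(5, 4) = 5; 5 < 243? YES
  n = 6: C(6, 4) = 15; 15 < 243? YES
  n = 7: C(7, 4) = 35; 35 < 243? YES
  n = 8: C(8, 4) = 70; 70 < 243? YES
  n = 9: C(9, 4) = 126; 126 < 243? YES
  n = 10: C(10, 4) = 210; 210 < 243? YES
  n = 11: C(11, 4) = 330; 330 < 243? NO
  n = 12: C(12, 4) = 495; 495 < 243? NO
  n = 13: C(13, 4) = 715; 715 < 243? NO
The largest n with C(n, 4) < 243 is n = 10 (where E[X] = 70/81 ≈ 0.86420). Hence R_3(4) > 10, i.e. R_3(4) ≥ 11.

Largest n = 10; hence R_3(4) > 10.


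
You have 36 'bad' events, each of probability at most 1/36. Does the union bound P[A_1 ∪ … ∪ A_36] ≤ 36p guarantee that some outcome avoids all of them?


Union bound: P[∪_{i=1}^{36} A_i] ≤ Σ_i P[A_i] ≤ 36·p = 36·(1/36) = 1.
Numerically: 1 ≈ 1.000000.
Is 1 < 1? NO.
Since the bound 1 is ≥ 1, the union bound is uninformative here; it does NOT by itself certify existence.

36·p = 1 ≈ 1.000000; existence NOT certified by the union bound.


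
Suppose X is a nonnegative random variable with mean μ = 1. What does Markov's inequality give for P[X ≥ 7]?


μ = E[X] = 1, a = 7.
Markov: P[X ≥ 7] ≤ μ/a = (1)/7 = 1/7.
Numerically: ≈ 0.143.
(Since a = 7 > μ = 1.000, the bound 1/7 is < 1 and informative.)

P[X ≥ 7] ≤ 1/7 ≈ 0.143.


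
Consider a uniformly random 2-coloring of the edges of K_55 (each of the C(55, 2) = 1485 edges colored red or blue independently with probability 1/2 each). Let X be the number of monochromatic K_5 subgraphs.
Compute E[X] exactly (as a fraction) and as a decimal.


Let X = Σ_S X_S over the C(55, 5) = 3478761 subsets S of size 5, where X_S = 1 if the K_5 on S is monochromatic.
For a fixed S, the K_5 on S has C(5, 2) = 10 edges. P[all 10 edges red] = (1/2)^10, and likewise for blue, so P[monochromatic] = 2·(1/2)^10 = 2^{1 − 10} = 1/512.
Summing: E[X] = C(55, 5) · 2^{1 − 10} = 3478761 · 1/512 = 3478761/512.
Numerically: E[X] ≈ 6794.45508.

E[X] = C(55,5)·2^(1−C(5,2)) = 3478761/512 ≈ 6794.45508.


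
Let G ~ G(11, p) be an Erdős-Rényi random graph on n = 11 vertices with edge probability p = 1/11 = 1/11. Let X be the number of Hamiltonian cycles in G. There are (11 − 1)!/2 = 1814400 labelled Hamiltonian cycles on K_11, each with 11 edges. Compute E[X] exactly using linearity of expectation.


K_11 has (11 − 1)!/2 = 1814400 labelled Hamiltonian cycles.
For each such Hamiltonian cycle H, let X_H = 1 if all 11 edges of H are present in G. Then P[X_H = 1] = p^{11} = (1/11)^{11} = 1/285311670611.
Summing the indicators: E[X] = Σ_H E[X_H] = 1814400 · p^{11} = 1814400 · 1/285311670611 = 1814400/285311670611.
Numerically: E[X] ≈ 6.36e-06.

E[X] = 1814400 · (1/11)^{11} = 1814400/285311670611 ≈ 6.36e-06.


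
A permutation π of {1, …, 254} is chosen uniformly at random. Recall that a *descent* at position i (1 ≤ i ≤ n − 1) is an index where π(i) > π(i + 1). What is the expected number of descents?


Write X = Σ X_I over i = 1, …, 253, with X_I the indicator of one descent.
There are 253 indicators.
For each fixed i, the pair (π(i), π(i+1)) is a uniformly random ordered pair of distinct values from {1, …, 254}; by symmetry P[π(i) > π(i+1)] = 1/2.
By linearity: E[X] = 253 · (1/2) = (254 − 1) · (1/2) = 253/2 ≈ 126.5000.

E[X] = 253/2 = 126.5000.


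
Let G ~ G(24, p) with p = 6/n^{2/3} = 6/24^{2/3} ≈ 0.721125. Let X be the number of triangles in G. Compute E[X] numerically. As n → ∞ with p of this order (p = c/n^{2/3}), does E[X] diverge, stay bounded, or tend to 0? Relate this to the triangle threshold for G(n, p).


Number of potential triangles: C(24, 3) = 2024.
Each occurs with probability p³ ≈ (0.721125)³ ≈ 3.75000000e-01.
By linearity: E[X] = C(24, 3)·p³ ≈ 2024 · 3.75000000e-01 ≈ 759.000000.
Since α = 2/3 < 1, p = c/n^{2/3} ≫ 1/n is above the triangle threshold p ~ 1/n. Asymptotically E[X] ~ (c³/6)·n^{3(1−α)} = (6³/6)·n^{1} → ∞; triangles are abundant w.h.p.

E[X] ≈ 759.000000; in regime p = Θ(1/n^{2/3}) E[X] diverges (above the triangle threshold p ~ 1/n).


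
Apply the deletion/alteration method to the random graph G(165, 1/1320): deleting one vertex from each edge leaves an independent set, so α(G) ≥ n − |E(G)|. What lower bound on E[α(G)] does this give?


E[|E(G)|] = C(165, 2)·p = 13530 · (1/1320) = 41/4.
E[α(G)] ≥ n − E[|E(G)|] = 165 − 41/4 = 619/4.
Numerically: ≈ 154.75000.
(This is only a lower bound; the true E[α(G)] may be larger.)

E[α(G)] ≥ 619/4 ≈ 154.75000.


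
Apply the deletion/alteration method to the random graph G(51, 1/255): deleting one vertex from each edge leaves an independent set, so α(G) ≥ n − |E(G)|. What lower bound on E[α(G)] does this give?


E[|E(G)|] = C(51, 2)·p = 1275 · (1/255) = 5.
E[α(G)] ≥ n − E[|E(G)|] = 51 − 5 = 46.
Numerically: ≈ 46.000000.
(This is only a lower bound; the true E[α(G)] may be larger.)

E[α(G)] ≥ 46 ≈ 46.000000.


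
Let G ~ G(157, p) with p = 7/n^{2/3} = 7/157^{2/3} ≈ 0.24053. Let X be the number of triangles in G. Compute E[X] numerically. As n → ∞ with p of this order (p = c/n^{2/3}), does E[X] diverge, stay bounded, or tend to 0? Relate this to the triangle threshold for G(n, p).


Number of potential triangles: C(157, 3) = 632710.
Each occurs with probability p³ ≈ (0.24053)³ ≈ 1.3915372e-02.
By linearity: E[X] = C(157, 3)·p³ ≈ 632710 · 1.3915372e-02 ≈ 8804.39490.
Since α = 2/3 < 1, p = c/n^{2/3} ≫ 1/n is above the triangle threshold p ~ 1/n. Asymptotically E[X] ~ (c³/6)·n^{3(1−α)} = (7³/6)·n^{1} → ∞; triangles are abundant w.h.p.

E[X] ≈ 8804.39490; in regime p = Θ(1/n^{2/3}) E[X] diverges (above the triangle threshold p ~ 1/n).


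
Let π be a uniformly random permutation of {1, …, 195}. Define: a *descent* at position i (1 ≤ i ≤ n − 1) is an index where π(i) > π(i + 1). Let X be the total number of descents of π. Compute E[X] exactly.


Write X = Σ X_I over i = 1, …, 194, with X_I the indicator of one descent.
There are 194 indicators.
For each fixed i, the pair (π(i), π(i+1)) is a uniformly random ordered pair of distinct values from {1, …, 195}; by symmetry P[π(i) > π(i+1)] = 1/2.
By linearity: E[X] = 194 · (1/2) = (195 − 1) · (1/2) = 97 ≈ 97.00000.

E[X] = 97 = 97.00000.


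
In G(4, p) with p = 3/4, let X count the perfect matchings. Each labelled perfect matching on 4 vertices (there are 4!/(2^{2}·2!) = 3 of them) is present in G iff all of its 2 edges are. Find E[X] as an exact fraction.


K_4 has 4!/(2^{2}·2!) = 3 labelled perfect matchings.
For each such perfect matching H, let X_H = 1 if all 2 edges of H are present in G. Then P[X_H = 1] = p^{2} = (3/4)^{2} = 9/16.
By linearity of expectation: E[X] = Σ_H E[X_H] = 3 · p^{2} = 3 · 9/16 = 27/16.
Numerically: E[X] ≈ 1.6875.

E[X] = 3 · (3/4)^{2} = 27/16 ≈ 1.6875.


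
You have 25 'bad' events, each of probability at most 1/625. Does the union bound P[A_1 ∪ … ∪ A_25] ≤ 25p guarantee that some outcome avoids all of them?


Union bound: P[∪_{i=1}^{25} A_i] ≤ Σ_i P[A_i] ≤ 25·p = 25·(1/625) = 1/25.
Numerically: 1/25 ≈ 0.0400000.
Is 1/25 < 1? YES.
Since P[∪ A_i] ≤ 1/25 < 1, the complement has P[∩ A_i^c] ≥ 1 − 1/25 = 24/25 > 0, so some outcome avoids every A_i.

25·p = 1/25 ≈ 0.0400000; existence CERTIFIED by the union bound.


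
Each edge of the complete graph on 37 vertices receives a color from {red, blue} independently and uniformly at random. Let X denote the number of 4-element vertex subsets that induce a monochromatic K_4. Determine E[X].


Let X = Σ_S X_S over the C(37, 4) = 66045 subsets S of size 4, where X_S = 1 if the K_4 on S is monochromatic.
For a fixed S, the K_4 on S has C(4, 2) = 6 edges. P[all 6 edges red] = (1/2)^6, and likewise for blue, so P[monochromatic] = 2·(1/2)^6 = 2^{1 − 6} = 1/32.
Summing: E[X] = C(37, 4) · 2^{1 − 6} = 66045 · 1/32 = 66045/32.
Numerically: E[X] ≈ 2063.9062.

E[X] = C(37,4)·2^(1−C(4,2)) = 66045/32 ≈ 2063.9062.


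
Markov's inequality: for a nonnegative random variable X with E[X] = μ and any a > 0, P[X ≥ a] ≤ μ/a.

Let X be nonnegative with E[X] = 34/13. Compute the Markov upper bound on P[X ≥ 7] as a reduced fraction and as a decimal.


μ = E[X] = 34/13, a = 7.
Markov: P[X ≥ 7] ≤ μ/a = (34/13)/7 = 34/91.
Numerically: ≈ 0.37363.
(Since a = 7 > μ = 2.61538, the bound 34/91 is < 1 and informative.)

P[X ≥ 7] ≤ 34/91 ≈ 0.37363.


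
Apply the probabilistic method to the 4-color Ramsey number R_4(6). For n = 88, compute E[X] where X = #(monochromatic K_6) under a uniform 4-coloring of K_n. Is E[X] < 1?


E[X] = C(88, 6) · 4^{1 − 15} = 541931236 · 4^{−14} = 541931236/268435456.
As a reduced fraction: E[X] = 135482809/67108864 ≈ 2.0189.
Is E[X] < 1? NO.
Since E[X] ≥ 1, the first-moment bound is inconclusive at n = 88; it does NOT by itself certify R_4(6) > 88.

E[X] = 135482809/67108864 ≈ 2.0189; E[X] ≥ 1; first-moment method inconclusive here.


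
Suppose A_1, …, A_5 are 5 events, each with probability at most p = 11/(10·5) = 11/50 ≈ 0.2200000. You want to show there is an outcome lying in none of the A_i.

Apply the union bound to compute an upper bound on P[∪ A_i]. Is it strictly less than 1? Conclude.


Union bound: P[∪_{i=1}^{5} A_i] ≤ Σ_i P[A_i] ≤ 5·p = 5·(11/50) = 11/10.
Numerically: 11/10 ≈ 1.1000000.
Is 11/10 < 1? NO.
Since the bound 11/10 is ≥ 1, the union bound is uninformative here; it does NOT by itself certify existence.

5·p = 11/10 ≈ 1.1000000; existence NOT certified by the union bound.


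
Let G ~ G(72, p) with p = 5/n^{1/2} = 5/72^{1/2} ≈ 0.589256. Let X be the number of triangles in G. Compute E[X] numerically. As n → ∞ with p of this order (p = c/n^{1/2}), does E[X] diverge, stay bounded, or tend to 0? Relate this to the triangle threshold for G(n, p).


Number of potential triangles: C(72, 3) = 59640.
Each occurs with probability p³ ≈ (0.589256)³ ≈ 2.04602657e-01.
By linearity: E[X] = C(72, 3)·p³ ≈ 59640 · 2.04602657e-01 ≈ 12202.502439.
Since α = 1/2 < 1, p = c/n^{1/2} ≫ 1/n is above the triangle threshold p ~ 1/n. Asymptotically E[X] ~ (c³/6)·n^{3(1−α)} = (5³/6)·n^{1.5} → ∞; triangles are abundant w.h.p.

E[X] ≈ 12202.502439; in regime p = Θ(1/n^{1/2}) E[X] diverges (above the triangle threshold p ~ 1/n).


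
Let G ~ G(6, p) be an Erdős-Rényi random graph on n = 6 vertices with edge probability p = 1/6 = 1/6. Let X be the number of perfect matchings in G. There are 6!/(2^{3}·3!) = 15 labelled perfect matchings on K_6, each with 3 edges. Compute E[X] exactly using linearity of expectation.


K_6 has 6!/(2^{3}·3!) = 15 labelled perfect matchings.
For each such perfect matching H, let X_H = 1 if all 3 edges of H are present in G. Then P[X_H = 1] = p^{3} = (1/6)^{3} = 1/216.
Summing the indicators: E[X] = Σ_H E[X_H] = 15 · p^{3} = 15 · 1/216 = 5/72.
Numerically: E[X] ≈ 0.0694.

E[X] = 15 · (1/6)^{3} = 5/72 ≈ 0.0694.


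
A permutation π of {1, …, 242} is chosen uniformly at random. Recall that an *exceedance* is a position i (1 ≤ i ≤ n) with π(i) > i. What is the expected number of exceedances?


Write X = Σ_{i=1}^{242} X_i, where X_i = 1_{π(i) > i}.
For each fixed i, π(i) is uniform over {1, …, 242} (marginal of a uniform permutation), so P[π(i) > i] = (n − i)/n. Summing: Σ_{i=1}^{242} (n − i)/n = (0 + 1 + … + 241)/242 = 242(242 − 1)/(2·242) = (242 − 1)/2.
Hence E[X] = Σ_{i=1}^{242} (242 − i)/242 = 241/2 ≈ 120.50000.

E[X] = 241/2 = 120.50000.


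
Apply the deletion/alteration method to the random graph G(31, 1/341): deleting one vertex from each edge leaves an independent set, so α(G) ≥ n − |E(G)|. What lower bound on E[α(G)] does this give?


E[|E(G)|] = C(31, 2)·p = 465 · (1/341) = 15/11.
E[α(G)] ≥ n − E[|E(G)|] = 31 − 15/11 = 326/11.
Numerically: ≈ 29.63636.
(This is only a lower bound; the true E[α(G)] may be larger.)

E[α(G)] ≥ 326/11 ≈ 29.63636.
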